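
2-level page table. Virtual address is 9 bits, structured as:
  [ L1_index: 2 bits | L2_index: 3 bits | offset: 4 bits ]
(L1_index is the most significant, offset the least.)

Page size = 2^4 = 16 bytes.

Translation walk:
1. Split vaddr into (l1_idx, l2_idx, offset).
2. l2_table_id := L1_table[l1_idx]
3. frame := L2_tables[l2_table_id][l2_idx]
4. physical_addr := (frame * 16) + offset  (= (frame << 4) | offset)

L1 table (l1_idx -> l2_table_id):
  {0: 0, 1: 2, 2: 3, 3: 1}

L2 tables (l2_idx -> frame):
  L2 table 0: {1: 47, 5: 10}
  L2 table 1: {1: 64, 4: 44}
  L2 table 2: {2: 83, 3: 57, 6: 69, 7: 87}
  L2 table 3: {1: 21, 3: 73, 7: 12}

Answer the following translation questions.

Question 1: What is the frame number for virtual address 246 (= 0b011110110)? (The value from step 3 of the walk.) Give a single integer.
vaddr = 246: l1_idx=1, l2_idx=7
L1[1] = 2; L2[2][7] = 87

Answer: 87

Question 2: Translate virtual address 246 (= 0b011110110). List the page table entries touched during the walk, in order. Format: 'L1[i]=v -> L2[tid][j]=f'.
vaddr = 246 = 0b011110110
Split: l1_idx=1, l2_idx=7, offset=6

Answer: L1[1]=2 -> L2[2][7]=87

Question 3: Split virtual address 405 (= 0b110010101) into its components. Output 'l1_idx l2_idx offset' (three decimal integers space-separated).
vaddr = 405 = 0b110010101
  top 2 bits -> l1_idx = 3
  next 3 bits -> l2_idx = 1
  bottom 4 bits -> offset = 5

Answer: 3 1 5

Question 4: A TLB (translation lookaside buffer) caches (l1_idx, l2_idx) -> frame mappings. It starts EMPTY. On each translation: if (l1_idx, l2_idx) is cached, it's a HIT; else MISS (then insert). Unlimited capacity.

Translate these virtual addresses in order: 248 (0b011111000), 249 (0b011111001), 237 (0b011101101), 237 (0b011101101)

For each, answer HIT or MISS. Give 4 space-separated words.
vaddr=248: (1,7) not in TLB -> MISS, insert
vaddr=249: (1,7) in TLB -> HIT
vaddr=237: (1,6) not in TLB -> MISS, insert
vaddr=237: (1,6) in TLB -> HIT

Answer: MISS HIT MISS HIT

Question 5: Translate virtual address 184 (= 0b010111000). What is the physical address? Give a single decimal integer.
vaddr = 184 = 0b010111000
Split: l1_idx=1, l2_idx=3, offset=8
L1[1] = 2
L2[2][3] = 57
paddr = 57 * 16 + 8 = 920

Answer: 920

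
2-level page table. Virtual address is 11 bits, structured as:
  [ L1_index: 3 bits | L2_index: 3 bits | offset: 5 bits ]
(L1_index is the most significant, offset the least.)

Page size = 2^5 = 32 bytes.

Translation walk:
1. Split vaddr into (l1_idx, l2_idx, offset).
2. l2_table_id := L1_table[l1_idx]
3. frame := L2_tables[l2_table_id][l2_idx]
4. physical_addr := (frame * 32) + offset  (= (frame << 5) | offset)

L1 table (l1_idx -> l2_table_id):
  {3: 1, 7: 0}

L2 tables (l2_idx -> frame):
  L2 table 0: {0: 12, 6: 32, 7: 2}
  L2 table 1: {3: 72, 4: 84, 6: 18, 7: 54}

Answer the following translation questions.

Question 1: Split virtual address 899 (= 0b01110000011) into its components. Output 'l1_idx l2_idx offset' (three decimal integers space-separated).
vaddr = 899 = 0b01110000011
  top 3 bits -> l1_idx = 3
  next 3 bits -> l2_idx = 4
  bottom 5 bits -> offset = 3

Answer: 3 4 3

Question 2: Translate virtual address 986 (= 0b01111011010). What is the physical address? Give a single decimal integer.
vaddr = 986 = 0b01111011010
Split: l1_idx=3, l2_idx=6, offset=26
L1[3] = 1
L2[1][6] = 18
paddr = 18 * 32 + 26 = 602

Answer: 602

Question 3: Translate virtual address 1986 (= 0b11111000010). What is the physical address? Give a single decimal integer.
vaddr = 1986 = 0b11111000010
Split: l1_idx=7, l2_idx=6, offset=2
L1[7] = 0
L2[0][6] = 32
paddr = 32 * 32 + 2 = 1026

Answer: 1026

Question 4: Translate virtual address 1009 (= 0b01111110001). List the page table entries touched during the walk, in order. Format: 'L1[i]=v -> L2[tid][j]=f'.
Answer: L1[3]=1 -> L2[1][7]=54

Derivation:
vaddr = 1009 = 0b01111110001
Split: l1_idx=3, l2_idx=7, offset=17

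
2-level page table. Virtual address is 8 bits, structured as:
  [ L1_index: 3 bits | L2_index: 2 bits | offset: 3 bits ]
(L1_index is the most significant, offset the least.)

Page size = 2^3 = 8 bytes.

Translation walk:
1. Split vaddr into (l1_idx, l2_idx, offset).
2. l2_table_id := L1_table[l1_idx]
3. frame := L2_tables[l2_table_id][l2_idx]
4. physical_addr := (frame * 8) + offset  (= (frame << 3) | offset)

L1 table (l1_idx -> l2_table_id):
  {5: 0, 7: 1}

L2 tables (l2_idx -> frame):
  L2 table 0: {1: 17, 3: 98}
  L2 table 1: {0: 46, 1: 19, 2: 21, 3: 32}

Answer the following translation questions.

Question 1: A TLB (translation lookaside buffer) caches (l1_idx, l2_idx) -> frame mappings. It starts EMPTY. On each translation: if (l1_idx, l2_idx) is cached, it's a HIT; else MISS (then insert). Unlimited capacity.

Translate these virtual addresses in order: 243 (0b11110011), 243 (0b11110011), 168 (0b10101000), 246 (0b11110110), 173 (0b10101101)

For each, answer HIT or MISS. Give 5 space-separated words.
vaddr=243: (7,2) not in TLB -> MISS, insert
vaddr=243: (7,2) in TLB -> HIT
vaddr=168: (5,1) not in TLB -> MISS, insert
vaddr=246: (7,2) in TLB -> HIT
vaddr=173: (5,1) in TLB -> HIT

Answer: MISS HIT MISS HIT HIT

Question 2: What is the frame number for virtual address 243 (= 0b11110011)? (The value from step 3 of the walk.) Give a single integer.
vaddr = 243: l1_idx=7, l2_idx=2
L1[7] = 1; L2[1][2] = 21

Answer: 21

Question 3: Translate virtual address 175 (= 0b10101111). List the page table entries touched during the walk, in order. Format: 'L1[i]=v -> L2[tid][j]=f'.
Answer: L1[5]=0 -> L2[0][1]=17

Derivation:
vaddr = 175 = 0b10101111
Split: l1_idx=5, l2_idx=1, offset=7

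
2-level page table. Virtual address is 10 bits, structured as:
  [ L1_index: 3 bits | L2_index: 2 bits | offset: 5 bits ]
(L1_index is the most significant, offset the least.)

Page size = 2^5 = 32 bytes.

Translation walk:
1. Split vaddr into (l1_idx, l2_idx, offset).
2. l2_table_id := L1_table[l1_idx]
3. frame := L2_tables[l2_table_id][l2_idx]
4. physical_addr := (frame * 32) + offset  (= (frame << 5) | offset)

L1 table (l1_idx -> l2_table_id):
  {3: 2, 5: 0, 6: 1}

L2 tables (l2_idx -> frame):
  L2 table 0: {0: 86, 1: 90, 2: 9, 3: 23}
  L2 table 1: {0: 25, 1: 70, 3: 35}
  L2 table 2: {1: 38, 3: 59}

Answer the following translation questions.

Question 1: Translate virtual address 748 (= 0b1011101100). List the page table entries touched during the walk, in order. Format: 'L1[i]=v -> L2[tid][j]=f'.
Answer: L1[5]=0 -> L2[0][3]=23

Derivation:
vaddr = 748 = 0b1011101100
Split: l1_idx=5, l2_idx=3, offset=12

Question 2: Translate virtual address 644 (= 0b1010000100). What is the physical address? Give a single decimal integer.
vaddr = 644 = 0b1010000100
Split: l1_idx=5, l2_idx=0, offset=4
L1[5] = 0
L2[0][0] = 86
paddr = 86 * 32 + 4 = 2756

Answer: 2756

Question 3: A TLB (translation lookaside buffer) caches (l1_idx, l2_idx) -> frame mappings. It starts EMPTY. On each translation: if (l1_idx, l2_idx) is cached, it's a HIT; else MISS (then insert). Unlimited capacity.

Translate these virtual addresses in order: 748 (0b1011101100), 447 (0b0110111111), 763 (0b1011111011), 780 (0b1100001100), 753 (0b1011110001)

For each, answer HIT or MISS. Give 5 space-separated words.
Answer: MISS MISS HIT MISS HIT

Derivation:
vaddr=748: (5,3) not in TLB -> MISS, insert
vaddr=447: (3,1) not in TLB -> MISS, insert
vaddr=763: (5,3) in TLB -> HIT
vaddr=780: (6,0) not in TLB -> MISS, insert
vaddr=753: (5,3) in TLB -> HIT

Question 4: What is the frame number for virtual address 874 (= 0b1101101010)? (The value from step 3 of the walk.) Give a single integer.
vaddr = 874: l1_idx=6, l2_idx=3
L1[6] = 1; L2[1][3] = 35

Answer: 35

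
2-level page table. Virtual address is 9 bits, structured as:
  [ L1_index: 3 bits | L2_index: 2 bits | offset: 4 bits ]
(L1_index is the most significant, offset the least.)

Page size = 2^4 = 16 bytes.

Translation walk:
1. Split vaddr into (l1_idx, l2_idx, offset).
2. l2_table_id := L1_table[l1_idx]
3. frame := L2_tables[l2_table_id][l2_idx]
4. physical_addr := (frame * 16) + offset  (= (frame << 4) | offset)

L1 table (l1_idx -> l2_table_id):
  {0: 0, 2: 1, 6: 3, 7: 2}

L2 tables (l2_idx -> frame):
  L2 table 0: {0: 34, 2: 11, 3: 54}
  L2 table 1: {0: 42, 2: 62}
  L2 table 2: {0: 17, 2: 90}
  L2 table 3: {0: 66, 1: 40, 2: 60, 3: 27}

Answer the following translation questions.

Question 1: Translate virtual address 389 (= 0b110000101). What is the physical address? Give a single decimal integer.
vaddr = 389 = 0b110000101
Split: l1_idx=6, l2_idx=0, offset=5
L1[6] = 3
L2[3][0] = 66
paddr = 66 * 16 + 5 = 1061

Answer: 1061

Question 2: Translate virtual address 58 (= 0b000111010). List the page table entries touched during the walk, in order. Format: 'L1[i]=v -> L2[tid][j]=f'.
vaddr = 58 = 0b000111010
Split: l1_idx=0, l2_idx=3, offset=10

Answer: L1[0]=0 -> L2[0][3]=54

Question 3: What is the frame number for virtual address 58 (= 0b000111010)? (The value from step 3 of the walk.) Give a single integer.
Answer: 54

Derivation:
vaddr = 58: l1_idx=0, l2_idx=3
L1[0] = 0; L2[0][3] = 54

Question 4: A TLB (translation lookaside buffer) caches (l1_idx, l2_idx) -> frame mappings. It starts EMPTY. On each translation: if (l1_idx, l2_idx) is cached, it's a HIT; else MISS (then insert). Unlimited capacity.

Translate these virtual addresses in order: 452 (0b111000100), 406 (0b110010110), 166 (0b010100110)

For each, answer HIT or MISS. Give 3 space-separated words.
vaddr=452: (7,0) not in TLB -> MISS, insert
vaddr=406: (6,1) not in TLB -> MISS, insert
vaddr=166: (2,2) not in TLB -> MISS, insert

Answer: MISS MISS MISS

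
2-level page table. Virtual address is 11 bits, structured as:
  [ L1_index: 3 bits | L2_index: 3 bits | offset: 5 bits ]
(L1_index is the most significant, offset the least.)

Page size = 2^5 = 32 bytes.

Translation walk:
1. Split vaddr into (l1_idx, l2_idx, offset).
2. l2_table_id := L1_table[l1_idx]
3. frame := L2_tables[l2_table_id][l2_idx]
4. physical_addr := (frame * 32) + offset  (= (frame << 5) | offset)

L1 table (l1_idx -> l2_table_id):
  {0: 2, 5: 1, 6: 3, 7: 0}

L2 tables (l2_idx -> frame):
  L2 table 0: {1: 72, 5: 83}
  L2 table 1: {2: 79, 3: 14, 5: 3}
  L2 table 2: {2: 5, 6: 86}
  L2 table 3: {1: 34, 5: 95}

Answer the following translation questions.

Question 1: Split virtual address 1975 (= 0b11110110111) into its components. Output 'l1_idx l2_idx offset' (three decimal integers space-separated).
Answer: 7 5 23

Derivation:
vaddr = 1975 = 0b11110110111
  top 3 bits -> l1_idx = 7
  next 3 bits -> l2_idx = 5
  bottom 5 bits -> offset = 23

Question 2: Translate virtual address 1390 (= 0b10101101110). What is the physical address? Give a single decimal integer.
vaddr = 1390 = 0b10101101110
Split: l1_idx=5, l2_idx=3, offset=14
L1[5] = 1
L2[1][3] = 14
paddr = 14 * 32 + 14 = 462

Answer: 462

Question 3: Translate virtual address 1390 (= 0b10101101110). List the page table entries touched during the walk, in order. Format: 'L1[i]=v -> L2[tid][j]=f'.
vaddr = 1390 = 0b10101101110
Split: l1_idx=5, l2_idx=3, offset=14

Answer: L1[5]=1 -> L2[1][3]=14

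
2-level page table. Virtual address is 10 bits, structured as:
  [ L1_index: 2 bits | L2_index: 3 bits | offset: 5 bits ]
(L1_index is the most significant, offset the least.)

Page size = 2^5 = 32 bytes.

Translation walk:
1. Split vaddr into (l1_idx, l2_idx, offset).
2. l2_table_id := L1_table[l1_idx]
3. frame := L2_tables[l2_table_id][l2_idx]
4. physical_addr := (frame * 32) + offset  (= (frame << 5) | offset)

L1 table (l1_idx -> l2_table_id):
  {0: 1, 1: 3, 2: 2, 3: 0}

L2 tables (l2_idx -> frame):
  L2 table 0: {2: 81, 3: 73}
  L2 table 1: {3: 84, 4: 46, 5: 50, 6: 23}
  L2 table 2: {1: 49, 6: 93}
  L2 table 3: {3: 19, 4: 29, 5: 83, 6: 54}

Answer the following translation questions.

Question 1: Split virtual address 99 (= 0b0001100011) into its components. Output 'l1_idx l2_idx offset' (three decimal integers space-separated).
Answer: 0 3 3

Derivation:
vaddr = 99 = 0b0001100011
  top 2 bits -> l1_idx = 0
  next 3 bits -> l2_idx = 3
  bottom 5 bits -> offset = 3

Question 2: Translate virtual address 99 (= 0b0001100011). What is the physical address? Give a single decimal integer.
vaddr = 99 = 0b0001100011
Split: l1_idx=0, l2_idx=3, offset=3
L1[0] = 1
L2[1][3] = 84
paddr = 84 * 32 + 3 = 2691

Answer: 2691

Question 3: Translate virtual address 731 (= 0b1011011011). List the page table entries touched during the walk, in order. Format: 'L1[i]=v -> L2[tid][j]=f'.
vaddr = 731 = 0b1011011011
Split: l1_idx=2, l2_idx=6, offset=27

Answer: L1[2]=2 -> L2[2][6]=93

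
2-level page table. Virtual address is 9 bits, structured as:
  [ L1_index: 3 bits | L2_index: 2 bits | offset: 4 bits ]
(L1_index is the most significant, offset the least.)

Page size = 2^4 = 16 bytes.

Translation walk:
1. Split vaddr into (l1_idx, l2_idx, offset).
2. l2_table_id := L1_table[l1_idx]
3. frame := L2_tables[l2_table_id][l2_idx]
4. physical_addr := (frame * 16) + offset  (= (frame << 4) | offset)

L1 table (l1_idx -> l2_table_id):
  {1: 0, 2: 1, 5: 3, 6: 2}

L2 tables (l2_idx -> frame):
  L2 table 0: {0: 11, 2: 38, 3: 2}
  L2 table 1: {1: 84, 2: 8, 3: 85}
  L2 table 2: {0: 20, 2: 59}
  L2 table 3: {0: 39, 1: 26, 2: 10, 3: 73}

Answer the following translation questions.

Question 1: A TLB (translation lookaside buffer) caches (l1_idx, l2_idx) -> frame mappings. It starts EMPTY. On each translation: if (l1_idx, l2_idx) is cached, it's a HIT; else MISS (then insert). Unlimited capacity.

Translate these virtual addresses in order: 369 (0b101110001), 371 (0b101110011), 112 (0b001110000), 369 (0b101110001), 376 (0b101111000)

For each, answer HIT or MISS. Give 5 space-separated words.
Answer: MISS HIT MISS HIT HIT

Derivation:
vaddr=369: (5,3) not in TLB -> MISS, insert
vaddr=371: (5,3) in TLB -> HIT
vaddr=112: (1,3) not in TLB -> MISS, insert
vaddr=369: (5,3) in TLB -> HIT
vaddr=376: (5,3) in TLB -> HIT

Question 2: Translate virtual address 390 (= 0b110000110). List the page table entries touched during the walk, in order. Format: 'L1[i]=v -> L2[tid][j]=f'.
Answer: L1[6]=2 -> L2[2][0]=20

Derivation:
vaddr = 390 = 0b110000110
Split: l1_idx=6, l2_idx=0, offset=6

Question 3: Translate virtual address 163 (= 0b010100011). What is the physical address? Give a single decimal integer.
Answer: 131

Derivation:
vaddr = 163 = 0b010100011
Split: l1_idx=2, l2_idx=2, offset=3
L1[2] = 1
L2[1][2] = 8
paddr = 8 * 16 + 3 = 131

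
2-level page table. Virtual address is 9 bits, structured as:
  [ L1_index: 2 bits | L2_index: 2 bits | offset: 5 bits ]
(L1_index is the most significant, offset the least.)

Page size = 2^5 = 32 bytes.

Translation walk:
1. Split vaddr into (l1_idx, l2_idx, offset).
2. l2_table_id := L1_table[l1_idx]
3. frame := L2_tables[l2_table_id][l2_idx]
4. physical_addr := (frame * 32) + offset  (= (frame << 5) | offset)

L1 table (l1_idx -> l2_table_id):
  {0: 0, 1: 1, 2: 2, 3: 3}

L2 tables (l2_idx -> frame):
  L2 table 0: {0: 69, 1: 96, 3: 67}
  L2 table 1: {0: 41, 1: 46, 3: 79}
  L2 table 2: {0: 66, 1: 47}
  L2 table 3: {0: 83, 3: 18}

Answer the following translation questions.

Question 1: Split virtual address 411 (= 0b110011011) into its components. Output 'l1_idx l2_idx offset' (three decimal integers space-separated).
vaddr = 411 = 0b110011011
  top 2 bits -> l1_idx = 3
  next 2 bits -> l2_idx = 0
  bottom 5 bits -> offset = 27

Answer: 3 0 27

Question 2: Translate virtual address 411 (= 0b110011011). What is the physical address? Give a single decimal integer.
Answer: 2683

Derivation:
vaddr = 411 = 0b110011011
Split: l1_idx=3, l2_idx=0, offset=27
L1[3] = 3
L2[3][0] = 83
paddr = 83 * 32 + 27 = 2683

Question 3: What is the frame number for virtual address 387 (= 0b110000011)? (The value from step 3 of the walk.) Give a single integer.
vaddr = 387: l1_idx=3, l2_idx=0
L1[3] = 3; L2[3][0] = 83

Answer: 83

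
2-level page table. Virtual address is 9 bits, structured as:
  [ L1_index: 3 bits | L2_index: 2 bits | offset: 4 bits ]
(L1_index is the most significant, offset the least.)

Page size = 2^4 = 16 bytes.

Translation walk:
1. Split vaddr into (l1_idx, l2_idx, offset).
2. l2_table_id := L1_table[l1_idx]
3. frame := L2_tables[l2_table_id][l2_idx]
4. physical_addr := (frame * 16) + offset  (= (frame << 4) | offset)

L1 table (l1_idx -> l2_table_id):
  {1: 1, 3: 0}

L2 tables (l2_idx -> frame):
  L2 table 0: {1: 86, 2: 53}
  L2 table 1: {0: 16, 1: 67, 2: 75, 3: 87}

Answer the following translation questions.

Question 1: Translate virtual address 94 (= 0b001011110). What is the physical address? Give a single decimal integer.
Answer: 1086

Derivation:
vaddr = 94 = 0b001011110
Split: l1_idx=1, l2_idx=1, offset=14
L1[1] = 1
L2[1][1] = 67
paddr = 67 * 16 + 14 = 1086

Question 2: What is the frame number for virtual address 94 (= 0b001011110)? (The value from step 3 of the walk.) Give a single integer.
vaddr = 94: l1_idx=1, l2_idx=1
L1[1] = 1; L2[1][1] = 67

Answer: 67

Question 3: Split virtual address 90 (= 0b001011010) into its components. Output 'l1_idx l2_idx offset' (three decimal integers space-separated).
vaddr = 90 = 0b001011010
  top 3 bits -> l1_idx = 1
  next 2 bits -> l2_idx = 1
  bottom 4 bits -> offset = 10

Answer: 1 1 10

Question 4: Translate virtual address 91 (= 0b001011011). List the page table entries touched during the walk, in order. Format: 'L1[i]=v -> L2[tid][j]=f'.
vaddr = 91 = 0b001011011
Split: l1_idx=1, l2_idx=1, offset=11

Answer: L1[1]=1 -> L2[1][1]=67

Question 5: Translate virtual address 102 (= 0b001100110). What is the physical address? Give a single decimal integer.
Answer: 1206

Derivation:
vaddr = 102 = 0b001100110
Split: l1_idx=1, l2_idx=2, offset=6
L1[1] = 1
L2[1][2] = 75
paddr = 75 * 16 + 6 = 1206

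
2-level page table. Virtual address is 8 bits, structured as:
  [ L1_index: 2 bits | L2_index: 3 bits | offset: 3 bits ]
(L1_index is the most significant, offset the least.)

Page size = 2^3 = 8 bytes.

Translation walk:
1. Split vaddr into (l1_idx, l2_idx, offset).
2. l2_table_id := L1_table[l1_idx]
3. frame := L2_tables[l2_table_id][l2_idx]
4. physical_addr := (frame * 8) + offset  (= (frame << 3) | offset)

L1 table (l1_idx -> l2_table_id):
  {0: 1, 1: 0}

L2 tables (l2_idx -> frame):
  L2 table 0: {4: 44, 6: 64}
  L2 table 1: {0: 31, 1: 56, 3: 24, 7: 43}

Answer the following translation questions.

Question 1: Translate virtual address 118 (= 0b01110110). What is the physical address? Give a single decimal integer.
Answer: 518

Derivation:
vaddr = 118 = 0b01110110
Split: l1_idx=1, l2_idx=6, offset=6
L1[1] = 0
L2[0][6] = 64
paddr = 64 * 8 + 6 = 518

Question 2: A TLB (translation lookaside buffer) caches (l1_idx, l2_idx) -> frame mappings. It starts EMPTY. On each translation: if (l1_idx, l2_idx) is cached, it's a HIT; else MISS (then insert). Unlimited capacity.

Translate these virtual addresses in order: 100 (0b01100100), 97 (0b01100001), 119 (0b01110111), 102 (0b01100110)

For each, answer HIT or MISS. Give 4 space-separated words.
vaddr=100: (1,4) not in TLB -> MISS, insert
vaddr=97: (1,4) in TLB -> HIT
vaddr=119: (1,6) not in TLB -> MISS, insert
vaddr=102: (1,4) in TLB -> HIT

Answer: MISS HIT MISS HIT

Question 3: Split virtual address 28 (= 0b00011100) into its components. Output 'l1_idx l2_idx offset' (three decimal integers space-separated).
Answer: 0 3 4

Derivation:
vaddr = 28 = 0b00011100
  top 2 bits -> l1_idx = 0
  next 3 bits -> l2_idx = 3
  bottom 3 bits -> offset = 4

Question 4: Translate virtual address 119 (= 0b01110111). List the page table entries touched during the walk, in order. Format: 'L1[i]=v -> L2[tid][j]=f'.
vaddr = 119 = 0b01110111
Split: l1_idx=1, l2_idx=6, offset=7

Answer: L1[1]=0 -> L2[0][6]=64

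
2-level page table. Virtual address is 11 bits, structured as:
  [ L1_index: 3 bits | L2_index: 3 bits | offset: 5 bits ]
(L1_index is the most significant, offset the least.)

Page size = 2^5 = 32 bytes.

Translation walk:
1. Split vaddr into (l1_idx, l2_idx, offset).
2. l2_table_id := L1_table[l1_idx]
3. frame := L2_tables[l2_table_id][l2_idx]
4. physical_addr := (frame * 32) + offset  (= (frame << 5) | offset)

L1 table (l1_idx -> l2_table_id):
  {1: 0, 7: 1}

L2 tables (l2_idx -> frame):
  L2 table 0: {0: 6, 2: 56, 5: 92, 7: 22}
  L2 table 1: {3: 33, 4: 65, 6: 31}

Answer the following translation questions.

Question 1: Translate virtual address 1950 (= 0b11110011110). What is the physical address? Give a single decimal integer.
Answer: 2110

Derivation:
vaddr = 1950 = 0b11110011110
Split: l1_idx=7, l2_idx=4, offset=30
L1[7] = 1
L2[1][4] = 65
paddr = 65 * 32 + 30 = 2110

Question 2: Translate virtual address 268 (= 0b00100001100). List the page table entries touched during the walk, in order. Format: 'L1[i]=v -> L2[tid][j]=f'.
Answer: L1[1]=0 -> L2[0][0]=6

Derivation:
vaddr = 268 = 0b00100001100
Split: l1_idx=1, l2_idx=0, offset=12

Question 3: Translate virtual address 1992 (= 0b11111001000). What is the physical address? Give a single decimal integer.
Answer: 1000

Derivation:
vaddr = 1992 = 0b11111001000
Split: l1_idx=7, l2_idx=6, offset=8
L1[7] = 1
L2[1][6] = 31
paddr = 31 * 32 + 8 = 1000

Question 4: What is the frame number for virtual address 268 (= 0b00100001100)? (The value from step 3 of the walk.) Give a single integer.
Answer: 6

Derivation:
vaddr = 268: l1_idx=1, l2_idx=0
L1[1] = 0; L2[0][0] = 6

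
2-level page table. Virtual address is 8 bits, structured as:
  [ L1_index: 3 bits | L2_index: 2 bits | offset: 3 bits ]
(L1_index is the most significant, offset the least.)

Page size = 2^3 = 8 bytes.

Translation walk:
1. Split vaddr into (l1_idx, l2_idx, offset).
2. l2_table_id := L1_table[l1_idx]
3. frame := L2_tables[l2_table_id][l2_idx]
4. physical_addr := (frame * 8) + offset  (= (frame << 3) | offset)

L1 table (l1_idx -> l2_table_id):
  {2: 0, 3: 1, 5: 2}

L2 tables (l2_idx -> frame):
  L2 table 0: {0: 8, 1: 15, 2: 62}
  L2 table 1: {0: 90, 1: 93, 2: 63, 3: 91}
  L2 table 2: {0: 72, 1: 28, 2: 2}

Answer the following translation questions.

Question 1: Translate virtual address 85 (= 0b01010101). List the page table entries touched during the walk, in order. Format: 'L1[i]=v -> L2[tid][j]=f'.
Answer: L1[2]=0 -> L2[0][2]=62

Derivation:
vaddr = 85 = 0b01010101
Split: l1_idx=2, l2_idx=2, offset=5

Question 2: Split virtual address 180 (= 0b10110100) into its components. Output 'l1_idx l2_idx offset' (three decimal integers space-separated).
vaddr = 180 = 0b10110100
  top 3 bits -> l1_idx = 5
  next 2 bits -> l2_idx = 2
  bottom 3 bits -> offset = 4

Answer: 5 2 4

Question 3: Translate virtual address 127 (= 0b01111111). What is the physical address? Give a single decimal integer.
Answer: 735

Derivation:
vaddr = 127 = 0b01111111
Split: l1_idx=3, l2_idx=3, offset=7
L1[3] = 1
L2[1][3] = 91
paddr = 91 * 8 + 7 = 735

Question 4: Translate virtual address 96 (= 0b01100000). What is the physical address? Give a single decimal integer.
Answer: 720

Derivation:
vaddr = 96 = 0b01100000
Split: l1_idx=3, l2_idx=0, offset=0
L1[3] = 1
L2[1][0] = 90
paddr = 90 * 8 + 0 = 720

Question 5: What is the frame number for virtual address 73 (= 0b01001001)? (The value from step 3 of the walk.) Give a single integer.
Answer: 15

Derivation:
vaddr = 73: l1_idx=2, l2_idx=1
L1[2] = 0; L2[0][1] = 15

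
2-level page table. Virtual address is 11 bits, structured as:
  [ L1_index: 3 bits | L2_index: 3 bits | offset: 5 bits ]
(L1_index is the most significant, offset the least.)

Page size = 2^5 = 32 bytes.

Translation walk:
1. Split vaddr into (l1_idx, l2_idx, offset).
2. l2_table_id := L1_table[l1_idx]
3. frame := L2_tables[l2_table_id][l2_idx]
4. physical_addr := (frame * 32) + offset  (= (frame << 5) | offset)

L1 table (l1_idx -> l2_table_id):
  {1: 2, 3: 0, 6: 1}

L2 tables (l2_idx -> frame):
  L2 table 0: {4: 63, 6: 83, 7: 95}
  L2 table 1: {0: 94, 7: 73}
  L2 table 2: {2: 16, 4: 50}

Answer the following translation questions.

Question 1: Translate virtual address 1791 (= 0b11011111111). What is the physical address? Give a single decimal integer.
vaddr = 1791 = 0b11011111111
Split: l1_idx=6, l2_idx=7, offset=31
L1[6] = 1
L2[1][7] = 73
paddr = 73 * 32 + 31 = 2367

Answer: 2367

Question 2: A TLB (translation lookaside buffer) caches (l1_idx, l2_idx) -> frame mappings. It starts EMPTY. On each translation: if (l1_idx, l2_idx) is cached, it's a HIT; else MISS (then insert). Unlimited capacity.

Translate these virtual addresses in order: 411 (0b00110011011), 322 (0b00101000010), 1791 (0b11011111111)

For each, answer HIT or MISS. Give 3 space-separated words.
vaddr=411: (1,4) not in TLB -> MISS, insert
vaddr=322: (1,2) not in TLB -> MISS, insert
vaddr=1791: (6,7) not in TLB -> MISS, insert

Answer: MISS MISS MISS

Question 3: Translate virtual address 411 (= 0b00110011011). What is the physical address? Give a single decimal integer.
vaddr = 411 = 0b00110011011
Split: l1_idx=1, l2_idx=4, offset=27
L1[1] = 2
L2[2][4] = 50
paddr = 50 * 32 + 27 = 1627

Answer: 1627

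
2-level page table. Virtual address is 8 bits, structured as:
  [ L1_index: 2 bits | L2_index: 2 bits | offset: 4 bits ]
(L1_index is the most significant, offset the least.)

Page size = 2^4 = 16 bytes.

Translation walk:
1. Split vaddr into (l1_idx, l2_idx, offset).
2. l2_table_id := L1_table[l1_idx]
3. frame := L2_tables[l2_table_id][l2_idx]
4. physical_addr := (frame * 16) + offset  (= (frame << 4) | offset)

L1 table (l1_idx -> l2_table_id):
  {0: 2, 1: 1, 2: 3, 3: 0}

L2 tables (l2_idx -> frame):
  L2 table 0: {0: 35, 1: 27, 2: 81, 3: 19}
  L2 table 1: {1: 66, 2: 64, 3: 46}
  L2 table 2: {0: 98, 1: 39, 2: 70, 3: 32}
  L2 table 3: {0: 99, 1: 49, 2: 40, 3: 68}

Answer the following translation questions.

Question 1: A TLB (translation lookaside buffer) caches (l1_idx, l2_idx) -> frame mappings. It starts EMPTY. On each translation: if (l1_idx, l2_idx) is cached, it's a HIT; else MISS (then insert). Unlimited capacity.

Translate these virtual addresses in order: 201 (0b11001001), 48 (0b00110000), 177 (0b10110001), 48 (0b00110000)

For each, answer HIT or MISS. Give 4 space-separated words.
Answer: MISS MISS MISS HIT

Derivation:
vaddr=201: (3,0) not in TLB -> MISS, insert
vaddr=48: (0,3) not in TLB -> MISS, insert
vaddr=177: (2,3) not in TLB -> MISS, insert
vaddr=48: (0,3) in TLB -> HIT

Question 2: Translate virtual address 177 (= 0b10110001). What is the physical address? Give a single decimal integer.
vaddr = 177 = 0b10110001
Split: l1_idx=2, l2_idx=3, offset=1
L1[2] = 3
L2[3][3] = 68
paddr = 68 * 16 + 1 = 1089

Answer: 1089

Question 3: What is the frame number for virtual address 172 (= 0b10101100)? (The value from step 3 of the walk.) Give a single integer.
vaddr = 172: l1_idx=2, l2_idx=2
L1[2] = 3; L2[3][2] = 40

Answer: 40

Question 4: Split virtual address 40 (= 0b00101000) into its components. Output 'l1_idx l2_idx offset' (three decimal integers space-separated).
Answer: 0 2 8

Derivation:
vaddr = 40 = 0b00101000
  top 2 bits -> l1_idx = 0
  next 2 bits -> l2_idx = 2
  bottom 4 bits -> offset = 8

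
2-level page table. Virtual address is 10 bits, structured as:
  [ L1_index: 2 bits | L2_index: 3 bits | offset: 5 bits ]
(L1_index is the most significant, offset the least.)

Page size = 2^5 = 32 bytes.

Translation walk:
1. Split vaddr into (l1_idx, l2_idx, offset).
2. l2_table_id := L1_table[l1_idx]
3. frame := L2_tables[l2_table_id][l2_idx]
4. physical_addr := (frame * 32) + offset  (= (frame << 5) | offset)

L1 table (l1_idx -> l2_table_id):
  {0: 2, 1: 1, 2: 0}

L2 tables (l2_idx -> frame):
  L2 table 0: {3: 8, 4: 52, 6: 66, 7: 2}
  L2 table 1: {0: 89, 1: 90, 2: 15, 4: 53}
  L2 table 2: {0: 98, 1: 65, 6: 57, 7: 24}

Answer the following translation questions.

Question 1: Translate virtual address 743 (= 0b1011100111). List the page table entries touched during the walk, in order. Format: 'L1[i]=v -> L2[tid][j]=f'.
vaddr = 743 = 0b1011100111
Split: l1_idx=2, l2_idx=7, offset=7

Answer: L1[2]=0 -> L2[0][7]=2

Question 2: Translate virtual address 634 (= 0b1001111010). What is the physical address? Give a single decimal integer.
vaddr = 634 = 0b1001111010
Split: l1_idx=2, l2_idx=3, offset=26
L1[2] = 0
L2[0][3] = 8
paddr = 8 * 32 + 26 = 282

Answer: 282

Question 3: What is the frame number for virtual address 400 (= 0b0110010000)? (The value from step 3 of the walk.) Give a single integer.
vaddr = 400: l1_idx=1, l2_idx=4
L1[1] = 1; L2[1][4] = 53

Answer: 53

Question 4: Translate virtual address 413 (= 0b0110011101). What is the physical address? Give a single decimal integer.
Answer: 1725

Derivation:
vaddr = 413 = 0b0110011101
Split: l1_idx=1, l2_idx=4, offset=29
L1[1] = 1
L2[1][4] = 53
paddr = 53 * 32 + 29 = 1725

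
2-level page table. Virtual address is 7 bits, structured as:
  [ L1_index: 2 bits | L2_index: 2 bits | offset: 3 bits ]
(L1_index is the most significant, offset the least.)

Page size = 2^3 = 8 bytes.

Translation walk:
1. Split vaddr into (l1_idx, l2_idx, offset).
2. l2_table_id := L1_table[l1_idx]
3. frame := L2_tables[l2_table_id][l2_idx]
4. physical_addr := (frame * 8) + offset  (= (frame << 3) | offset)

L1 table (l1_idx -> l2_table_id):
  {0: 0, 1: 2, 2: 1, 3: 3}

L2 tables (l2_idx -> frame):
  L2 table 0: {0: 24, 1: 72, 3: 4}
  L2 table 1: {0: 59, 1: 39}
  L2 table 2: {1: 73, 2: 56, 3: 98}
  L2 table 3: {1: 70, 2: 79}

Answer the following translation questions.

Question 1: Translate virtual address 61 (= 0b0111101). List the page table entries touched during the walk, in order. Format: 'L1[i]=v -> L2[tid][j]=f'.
vaddr = 61 = 0b0111101
Split: l1_idx=1, l2_idx=3, offset=5

Answer: L1[1]=2 -> L2[2][3]=98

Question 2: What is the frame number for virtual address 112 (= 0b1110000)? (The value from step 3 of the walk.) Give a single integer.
vaddr = 112: l1_idx=3, l2_idx=2
L1[3] = 3; L2[3][2] = 79

Answer: 79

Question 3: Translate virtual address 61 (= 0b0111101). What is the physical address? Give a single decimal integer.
Answer: 789

Derivation:
vaddr = 61 = 0b0111101
Split: l1_idx=1, l2_idx=3, offset=5
L1[1] = 2
L2[2][3] = 98
paddr = 98 * 8 + 5 = 789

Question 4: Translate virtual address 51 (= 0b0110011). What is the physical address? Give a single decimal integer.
Answer: 451

Derivation:
vaddr = 51 = 0b0110011
Split: l1_idx=1, l2_idx=2, offset=3
L1[1] = 2
L2[2][2] = 56
paddr = 56 * 8 + 3 = 451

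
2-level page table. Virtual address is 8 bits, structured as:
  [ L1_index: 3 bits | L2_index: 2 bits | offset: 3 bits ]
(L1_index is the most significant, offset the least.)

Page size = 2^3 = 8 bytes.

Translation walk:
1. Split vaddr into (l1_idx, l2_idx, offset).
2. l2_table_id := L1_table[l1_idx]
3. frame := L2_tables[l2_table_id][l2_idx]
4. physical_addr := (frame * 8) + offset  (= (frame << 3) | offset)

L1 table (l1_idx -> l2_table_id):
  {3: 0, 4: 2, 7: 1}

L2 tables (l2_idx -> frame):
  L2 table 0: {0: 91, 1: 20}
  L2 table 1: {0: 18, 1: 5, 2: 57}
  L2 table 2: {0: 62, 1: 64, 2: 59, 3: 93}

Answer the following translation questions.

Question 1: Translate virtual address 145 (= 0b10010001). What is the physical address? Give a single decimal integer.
Answer: 473

Derivation:
vaddr = 145 = 0b10010001
Split: l1_idx=4, l2_idx=2, offset=1
L1[4] = 2
L2[2][2] = 59
paddr = 59 * 8 + 1 = 473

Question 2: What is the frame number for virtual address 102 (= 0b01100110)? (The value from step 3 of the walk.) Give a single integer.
Answer: 91

Derivation:
vaddr = 102: l1_idx=3, l2_idx=0
L1[3] = 0; L2[0][0] = 91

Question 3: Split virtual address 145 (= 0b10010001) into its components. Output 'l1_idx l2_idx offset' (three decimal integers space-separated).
vaddr = 145 = 0b10010001
  top 3 bits -> l1_idx = 4
  next 2 bits -> l2_idx = 2
  bottom 3 bits -> offset = 1

Answer: 4 2 1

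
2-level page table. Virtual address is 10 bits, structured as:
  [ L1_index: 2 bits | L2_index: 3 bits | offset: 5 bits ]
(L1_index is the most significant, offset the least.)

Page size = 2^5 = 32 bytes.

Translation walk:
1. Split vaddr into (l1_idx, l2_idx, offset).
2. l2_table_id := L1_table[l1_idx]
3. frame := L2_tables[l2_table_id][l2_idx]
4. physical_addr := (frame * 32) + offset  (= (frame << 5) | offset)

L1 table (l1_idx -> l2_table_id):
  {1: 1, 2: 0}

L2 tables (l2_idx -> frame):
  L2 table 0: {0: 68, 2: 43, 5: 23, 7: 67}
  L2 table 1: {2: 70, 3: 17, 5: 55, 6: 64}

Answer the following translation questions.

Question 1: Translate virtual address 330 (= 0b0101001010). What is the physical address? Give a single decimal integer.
vaddr = 330 = 0b0101001010
Split: l1_idx=1, l2_idx=2, offset=10
L1[1] = 1
L2[1][2] = 70
paddr = 70 * 32 + 10 = 2250

Answer: 2250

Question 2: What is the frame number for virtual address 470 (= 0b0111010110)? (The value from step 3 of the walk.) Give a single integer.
vaddr = 470: l1_idx=1, l2_idx=6
L1[1] = 1; L2[1][6] = 64

Answer: 64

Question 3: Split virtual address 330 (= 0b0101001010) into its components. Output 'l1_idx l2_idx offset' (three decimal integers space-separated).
vaddr = 330 = 0b0101001010
  top 2 bits -> l1_idx = 1
  next 3 bits -> l2_idx = 2
  bottom 5 bits -> offset = 10

Answer: 1 2 10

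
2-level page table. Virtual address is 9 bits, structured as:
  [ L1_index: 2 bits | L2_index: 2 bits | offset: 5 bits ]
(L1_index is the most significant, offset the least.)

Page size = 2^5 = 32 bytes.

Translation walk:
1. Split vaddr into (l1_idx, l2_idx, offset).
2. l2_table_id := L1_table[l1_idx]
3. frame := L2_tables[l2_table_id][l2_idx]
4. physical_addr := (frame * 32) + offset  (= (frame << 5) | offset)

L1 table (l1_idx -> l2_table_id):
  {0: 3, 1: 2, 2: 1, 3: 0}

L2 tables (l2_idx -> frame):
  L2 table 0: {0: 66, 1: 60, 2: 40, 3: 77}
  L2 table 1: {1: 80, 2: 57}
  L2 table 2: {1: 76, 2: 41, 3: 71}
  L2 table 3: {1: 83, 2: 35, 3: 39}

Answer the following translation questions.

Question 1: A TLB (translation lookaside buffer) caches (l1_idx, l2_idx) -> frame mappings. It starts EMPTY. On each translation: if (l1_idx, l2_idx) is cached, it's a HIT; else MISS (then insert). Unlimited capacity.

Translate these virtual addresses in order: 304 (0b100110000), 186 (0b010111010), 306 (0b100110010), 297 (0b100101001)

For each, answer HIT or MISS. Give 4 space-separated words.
vaddr=304: (2,1) not in TLB -> MISS, insert
vaddr=186: (1,1) not in TLB -> MISS, insert
vaddr=306: (2,1) in TLB -> HIT
vaddr=297: (2,1) in TLB -> HIT

Answer: MISS MISS HIT HIT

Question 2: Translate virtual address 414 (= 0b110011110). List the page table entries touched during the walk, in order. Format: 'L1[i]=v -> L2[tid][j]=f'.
Answer: L1[3]=0 -> L2[0][0]=66

Derivation:
vaddr = 414 = 0b110011110
Split: l1_idx=3, l2_idx=0, offset=30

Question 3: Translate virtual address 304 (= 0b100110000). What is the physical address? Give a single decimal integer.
vaddr = 304 = 0b100110000
Split: l1_idx=2, l2_idx=1, offset=16
L1[2] = 1
L2[1][1] = 80
paddr = 80 * 32 + 16 = 2576

Answer: 2576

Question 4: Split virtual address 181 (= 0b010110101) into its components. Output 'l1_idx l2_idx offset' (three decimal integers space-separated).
Answer: 1 1 21

Derivation:
vaddr = 181 = 0b010110101
  top 2 bits -> l1_idx = 1
  next 2 bits -> l2_idx = 1
  bottom 5 bits -> offset = 21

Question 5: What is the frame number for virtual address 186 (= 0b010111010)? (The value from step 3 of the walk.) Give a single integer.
vaddr = 186: l1_idx=1, l2_idx=1
L1[1] = 2; L2[2][1] = 76

Answer: 76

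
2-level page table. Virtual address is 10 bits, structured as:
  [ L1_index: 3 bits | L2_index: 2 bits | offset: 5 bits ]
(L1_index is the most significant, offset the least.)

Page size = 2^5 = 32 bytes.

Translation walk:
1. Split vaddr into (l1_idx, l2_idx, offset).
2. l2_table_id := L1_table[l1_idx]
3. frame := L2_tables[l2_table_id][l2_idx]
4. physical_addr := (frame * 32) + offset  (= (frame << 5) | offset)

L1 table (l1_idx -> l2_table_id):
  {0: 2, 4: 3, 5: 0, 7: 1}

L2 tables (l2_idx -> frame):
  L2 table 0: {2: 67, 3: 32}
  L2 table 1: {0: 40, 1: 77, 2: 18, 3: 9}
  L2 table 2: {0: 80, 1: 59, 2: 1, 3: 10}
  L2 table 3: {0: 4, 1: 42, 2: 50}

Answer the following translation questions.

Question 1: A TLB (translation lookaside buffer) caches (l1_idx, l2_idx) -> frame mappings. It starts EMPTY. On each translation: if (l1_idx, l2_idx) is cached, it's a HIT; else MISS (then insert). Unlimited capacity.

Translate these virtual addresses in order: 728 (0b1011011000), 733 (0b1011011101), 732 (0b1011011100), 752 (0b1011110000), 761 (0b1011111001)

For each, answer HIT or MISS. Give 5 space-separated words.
vaddr=728: (5,2) not in TLB -> MISS, insert
vaddr=733: (5,2) in TLB -> HIT
vaddr=732: (5,2) in TLB -> HIT
vaddr=752: (5,3) not in TLB -> MISS, insert
vaddr=761: (5,3) in TLB -> HIT

Answer: MISS HIT HIT MISS HIT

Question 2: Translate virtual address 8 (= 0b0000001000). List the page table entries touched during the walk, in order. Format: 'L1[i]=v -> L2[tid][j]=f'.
vaddr = 8 = 0b0000001000
Split: l1_idx=0, l2_idx=0, offset=8

Answer: L1[0]=2 -> L2[2][0]=80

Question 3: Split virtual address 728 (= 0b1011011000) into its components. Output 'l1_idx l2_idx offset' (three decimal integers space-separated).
Answer: 5 2 24

Derivation:
vaddr = 728 = 0b1011011000
  top 3 bits -> l1_idx = 5
  next 2 bits -> l2_idx = 2
  bottom 5 bits -> offset = 24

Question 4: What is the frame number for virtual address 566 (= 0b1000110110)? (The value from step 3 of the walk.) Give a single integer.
vaddr = 566: l1_idx=4, l2_idx=1
L1[4] = 3; L2[3][1] = 42

Answer: 42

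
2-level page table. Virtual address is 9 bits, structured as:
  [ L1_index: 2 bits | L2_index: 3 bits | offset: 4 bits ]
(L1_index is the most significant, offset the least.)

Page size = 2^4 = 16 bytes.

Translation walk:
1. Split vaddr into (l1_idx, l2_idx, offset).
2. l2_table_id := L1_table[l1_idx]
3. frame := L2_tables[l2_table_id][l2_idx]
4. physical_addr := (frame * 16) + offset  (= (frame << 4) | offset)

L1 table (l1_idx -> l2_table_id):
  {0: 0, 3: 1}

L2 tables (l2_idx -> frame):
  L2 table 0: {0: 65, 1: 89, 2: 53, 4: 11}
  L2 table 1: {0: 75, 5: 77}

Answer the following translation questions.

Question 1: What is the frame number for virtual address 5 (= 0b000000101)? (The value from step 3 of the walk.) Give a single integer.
vaddr = 5: l1_idx=0, l2_idx=0
L1[0] = 0; L2[0][0] = 65

Answer: 65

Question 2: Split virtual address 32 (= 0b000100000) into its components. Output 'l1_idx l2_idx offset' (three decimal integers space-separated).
vaddr = 32 = 0b000100000
  top 2 bits -> l1_idx = 0
  next 3 bits -> l2_idx = 2
  bottom 4 bits -> offset = 0

Answer: 0 2 0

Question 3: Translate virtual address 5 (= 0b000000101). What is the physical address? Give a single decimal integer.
Answer: 1045

Derivation:
vaddr = 5 = 0b000000101
Split: l1_idx=0, l2_idx=0, offset=5
L1[0] = 0
L2[0][0] = 65
paddr = 65 * 16 + 5 = 1045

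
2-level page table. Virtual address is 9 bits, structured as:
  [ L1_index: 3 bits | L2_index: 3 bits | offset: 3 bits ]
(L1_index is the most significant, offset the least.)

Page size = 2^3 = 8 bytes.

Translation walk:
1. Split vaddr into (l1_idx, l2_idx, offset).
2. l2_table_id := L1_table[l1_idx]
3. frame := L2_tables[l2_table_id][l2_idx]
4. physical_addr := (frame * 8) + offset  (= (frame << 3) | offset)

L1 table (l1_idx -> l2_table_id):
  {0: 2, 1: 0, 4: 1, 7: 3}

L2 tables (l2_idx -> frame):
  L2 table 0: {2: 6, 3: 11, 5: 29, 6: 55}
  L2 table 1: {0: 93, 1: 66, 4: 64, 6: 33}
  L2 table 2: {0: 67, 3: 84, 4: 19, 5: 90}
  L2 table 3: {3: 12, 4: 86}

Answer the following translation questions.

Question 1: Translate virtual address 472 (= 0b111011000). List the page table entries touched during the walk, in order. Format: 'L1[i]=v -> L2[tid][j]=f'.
Answer: L1[7]=3 -> L2[3][3]=12

Derivation:
vaddr = 472 = 0b111011000
Split: l1_idx=7, l2_idx=3, offset=0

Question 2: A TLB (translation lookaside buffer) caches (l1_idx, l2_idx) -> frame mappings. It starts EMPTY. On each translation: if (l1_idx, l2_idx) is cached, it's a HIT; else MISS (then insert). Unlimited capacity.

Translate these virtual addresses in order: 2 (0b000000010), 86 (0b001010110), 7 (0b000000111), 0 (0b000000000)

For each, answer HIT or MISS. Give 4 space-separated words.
Answer: MISS MISS HIT HIT

Derivation:
vaddr=2: (0,0) not in TLB -> MISS, insert
vaddr=86: (1,2) not in TLB -> MISS, insert
vaddr=7: (0,0) in TLB -> HIT
vaddr=0: (0,0) in TLB -> HIT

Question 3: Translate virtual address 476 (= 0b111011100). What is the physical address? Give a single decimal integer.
Answer: 100

Derivation:
vaddr = 476 = 0b111011100
Split: l1_idx=7, l2_idx=3, offset=4
L1[7] = 3
L2[3][3] = 12
paddr = 12 * 8 + 4 = 100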